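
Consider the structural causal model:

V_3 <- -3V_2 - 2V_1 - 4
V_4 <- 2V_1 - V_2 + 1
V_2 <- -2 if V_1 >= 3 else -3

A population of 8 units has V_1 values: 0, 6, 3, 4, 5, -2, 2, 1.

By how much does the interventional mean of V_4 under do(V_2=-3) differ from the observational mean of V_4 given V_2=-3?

Every unit gets V_2=-3 under the intervention. V_4 values become 4, 16, 10, 12, 14, 0, 8, 6; E[V_4|do(V_2=-3)] = 8.75.
Conditioning on V_2=-3 selects the 4 unit(s) with V_1 ∈ {0, -2, 2, 1}. Their V_4 values: 4, 0, 8, 6. Mean = 4.5.
Difference = 8.75 − 4.5 = 4.25.

4.25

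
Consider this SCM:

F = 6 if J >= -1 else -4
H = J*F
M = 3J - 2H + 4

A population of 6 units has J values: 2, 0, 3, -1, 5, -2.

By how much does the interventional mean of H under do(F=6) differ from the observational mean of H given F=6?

-3.8

Under do(F=6), F's equation is replaced by F=6 for every unit. Per-unit H: 12, 0, 18, -6, 30, -12. Mean = 7.
Conditioning on F=6 selects the 5 unit(s) with J ∈ {2, 0, 3, -1, 5}. Their H values: 12, 0, 18, -6, 30. Mean = 10.8.
Difference = 7 − 10.8 = -3.8.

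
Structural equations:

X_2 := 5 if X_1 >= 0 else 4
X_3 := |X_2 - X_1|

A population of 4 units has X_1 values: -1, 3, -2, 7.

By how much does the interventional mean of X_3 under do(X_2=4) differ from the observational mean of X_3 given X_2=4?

-1.75

Under do(X_2=4), X_2's equation is replaced by X_2=4 for every unit. Per-unit X_3: 5, 1, 6, 3. Mean = 3.75.
Observing X_2=4 restricts to units where X_2's equation naturally yields 4: X_1 ∈ {-1, -2}. In that subpopulation X_3 = 5, 6, mean 5.5.
Difference = 3.75 − 5.5 = -1.75.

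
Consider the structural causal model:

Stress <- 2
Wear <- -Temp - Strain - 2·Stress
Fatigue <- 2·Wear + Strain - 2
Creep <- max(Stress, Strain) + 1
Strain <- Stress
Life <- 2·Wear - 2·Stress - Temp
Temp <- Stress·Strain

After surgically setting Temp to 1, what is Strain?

2

Under do(Temp=1), the mechanism Temp <- Stress·Strain is discarded; Temp is fixed at 1.
Since Strain is not a descendant of the intervened variable, it is unaffected.
Strain = Stress  [with Stress=2]  = 2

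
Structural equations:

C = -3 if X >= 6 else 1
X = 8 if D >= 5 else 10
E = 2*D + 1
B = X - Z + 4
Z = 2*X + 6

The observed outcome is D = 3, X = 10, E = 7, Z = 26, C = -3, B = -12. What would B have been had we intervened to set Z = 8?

6

Under do(Z=8), the mechanism Z = 2*X + 6 is discarded; Z is fixed at 8.
X = 8 if D >= 5 else 10  [with D=3]  = 10
B = X - Z + 4  [with X=10, Z=8]  = 6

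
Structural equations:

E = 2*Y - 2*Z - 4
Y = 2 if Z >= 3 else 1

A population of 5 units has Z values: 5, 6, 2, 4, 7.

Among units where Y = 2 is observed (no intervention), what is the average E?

Observing Y=2 restricts to units where Y's equation naturally yields 2: Z ∈ {5, 6, 4, 7}. In that subpopulation E = -10, -12, -8, -14, mean -11.

-11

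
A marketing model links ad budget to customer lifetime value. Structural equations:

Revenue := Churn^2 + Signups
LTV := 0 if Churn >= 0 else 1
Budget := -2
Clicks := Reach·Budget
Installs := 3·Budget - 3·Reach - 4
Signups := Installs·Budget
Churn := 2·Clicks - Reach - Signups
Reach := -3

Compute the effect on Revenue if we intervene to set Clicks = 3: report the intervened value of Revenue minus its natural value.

-120

The intervention breaks the incoming arrows to Clicks: Clicks := Reach·Budget no longer applies, and Clicks = 3.
Installs = 3·Budget - 3·Reach - 4  [with Budget=-2, Reach=-3]  = -1
Signups = Installs·Budget  [with Installs=-1, Budget=-2]  = 2
Churn = 2·Clicks - Reach - Signups  [with Clicks=3, Reach=-3, Signups=2]  = 7
Revenue = Churn^2 + Signups  [with Churn=7, Signups=2]  = 51
Without intervention: Clicks = Reach·Budget  [with Reach=-3, Budget=-2]  = 6; Installs = 3·Budget - 3·Reach - 4  [with Budget=-2, Reach=-3]  = -1; Signups = Installs·Budget  [with Installs=-1, Budget=-2]  = 2; Churn = 2·Clicks - Reach - Signups  [with Clicks=6, Reach=-3, Signups=2]  = 13; Revenue = Churn^2 + Signups  [with Churn=13, Signups=2]  = 171.
Change = 51 − 171 = -120.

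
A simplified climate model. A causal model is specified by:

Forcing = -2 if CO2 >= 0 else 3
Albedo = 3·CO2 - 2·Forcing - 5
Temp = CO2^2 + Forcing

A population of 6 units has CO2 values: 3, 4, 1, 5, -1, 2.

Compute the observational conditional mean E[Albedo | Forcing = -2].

8

Conditioning on Forcing=-2 selects the 5 unit(s) with CO2 ∈ {3, 4, 1, 5, 2}. Their Albedo values: 8, 11, 2, 14, 5. Mean = 8.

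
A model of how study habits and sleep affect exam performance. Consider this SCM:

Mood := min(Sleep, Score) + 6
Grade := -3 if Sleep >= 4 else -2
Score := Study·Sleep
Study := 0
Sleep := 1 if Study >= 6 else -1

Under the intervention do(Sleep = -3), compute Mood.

Under do(Sleep=-3), the mechanism Sleep := 1 if Study >= 6 else -1 is discarded; Sleep is fixed at -3.
Score = Study·Sleep  [with Study=0, Sleep=-3]  = 0
Mood = min(Sleep, Score) + 6  [with Sleep=-3, Score=0]  = 3

3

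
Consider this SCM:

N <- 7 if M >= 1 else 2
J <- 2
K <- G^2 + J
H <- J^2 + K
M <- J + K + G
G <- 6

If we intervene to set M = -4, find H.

42

Intervening sets M = -4 and removes its equation (M <- J + K + G).
No directed path runs from M to H, so H keeps its natural value.
K = G^2 + J  [with G=6, J=2]  = 38
H = J^2 + K  [with J=2, K=38]  = 42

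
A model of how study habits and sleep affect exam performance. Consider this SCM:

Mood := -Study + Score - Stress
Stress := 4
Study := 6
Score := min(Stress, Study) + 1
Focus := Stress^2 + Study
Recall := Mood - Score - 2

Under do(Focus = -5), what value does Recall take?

The intervention breaks the incoming arrows to Focus: Focus := Stress^2 + Study no longer applies, and Focus = -5.
No directed path runs from Focus to Recall, so Recall keeps its natural value.
Score = min(Stress, Study) + 1  [with Stress=4, Study=6]  = 5
Mood = -Study + Score - Stress  [with Study=6, Score=5, Stress=4]  = -5
Recall = Mood - Score - 2  [with Mood=-5, Score=5]  = -12

-12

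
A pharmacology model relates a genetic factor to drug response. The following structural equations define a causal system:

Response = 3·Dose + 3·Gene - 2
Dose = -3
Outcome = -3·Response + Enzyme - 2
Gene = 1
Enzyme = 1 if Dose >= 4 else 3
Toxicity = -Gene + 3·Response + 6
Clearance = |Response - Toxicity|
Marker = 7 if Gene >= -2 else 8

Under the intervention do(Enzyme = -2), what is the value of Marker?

The intervention breaks the incoming arrows to Enzyme: Enzyme = 1 if Dose >= 4 else 3 no longer applies, and Enzyme = -2.
Marker is not downstream of the intervention, so its value is determined by the original equations.
Marker = 7 if Gene >= -2 else 8  [with Gene=1]  = 7

7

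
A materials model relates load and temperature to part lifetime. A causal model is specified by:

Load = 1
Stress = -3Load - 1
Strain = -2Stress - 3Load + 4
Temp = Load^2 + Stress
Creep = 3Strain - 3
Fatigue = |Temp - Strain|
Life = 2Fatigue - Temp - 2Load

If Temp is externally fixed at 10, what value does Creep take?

24

Intervening sets Temp = 10 and removes its equation (Temp = Load^2 + Stress).
No directed path runs from Temp to Creep, so Creep keeps its natural value.
Stress = -3Load - 1  [with Load=1]  = -4
Strain = -2Stress - 3Load + 4  [with Stress=-4, Load=1]  = 9
Creep = 3Strain - 3  [with Strain=9]  = 24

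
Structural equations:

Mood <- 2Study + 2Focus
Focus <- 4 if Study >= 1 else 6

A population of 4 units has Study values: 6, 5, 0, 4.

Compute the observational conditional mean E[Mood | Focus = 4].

Observing Focus=4 restricts to units where Focus's equation naturally yields 4: Study ∈ {6, 5, 4}. In that subpopulation Mood = 20, 18, 16, mean 18.

18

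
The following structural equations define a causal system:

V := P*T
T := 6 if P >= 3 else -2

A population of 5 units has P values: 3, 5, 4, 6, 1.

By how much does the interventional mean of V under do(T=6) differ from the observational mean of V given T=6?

The intervention sets T=6 in all 5 units regardless of P. Recomputing V per unit gives 18, 30, 24, 36, 6; average 22.8.
Conditioning on T=6 selects the 4 unit(s) with P ∈ {3, 5, 4, 6}. Their V values: 18, 30, 24, 36. Mean = 27.
Difference = 22.8 − 27 = -4.2.

-4.2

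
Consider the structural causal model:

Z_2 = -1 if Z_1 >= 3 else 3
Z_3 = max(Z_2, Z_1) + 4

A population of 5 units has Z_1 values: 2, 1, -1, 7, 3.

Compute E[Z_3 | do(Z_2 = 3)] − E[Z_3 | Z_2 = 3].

Every unit gets Z_2=3 under the intervention. Z_3 values become 7, 7, 7, 11, 7; E[Z_3|do(Z_2=3)] = 7.8.
E[Z_3|Z_2=3] averages over only the 3 units with Z_2=3 (Z_1 = 2, 1, -1): Z_3 = 7, 7, 7, mean 7.
Difference = 7.8 − 7 = 0.8.

0.8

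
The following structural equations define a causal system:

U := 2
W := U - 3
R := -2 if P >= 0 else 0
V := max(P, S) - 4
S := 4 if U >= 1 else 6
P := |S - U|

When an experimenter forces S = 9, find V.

5

do(S=9) replaces the equation S := 4 if U >= 1 else 6 with the constant S = 9.
P = |S - U|  [with S=9, U=2]  = 7
V = max(P, S) - 4  [with P=7, S=9]  = 5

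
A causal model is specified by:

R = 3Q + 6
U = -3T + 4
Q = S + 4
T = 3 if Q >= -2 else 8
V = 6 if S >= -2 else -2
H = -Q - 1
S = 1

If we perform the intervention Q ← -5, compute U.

Under do(Q=-5), the mechanism Q = S + 4 is discarded; Q is fixed at -5.
T = 3 if Q >= -2 else 8  [with Q=-5]  = 8
U = -3T + 4  [with T=8]  = -20

-20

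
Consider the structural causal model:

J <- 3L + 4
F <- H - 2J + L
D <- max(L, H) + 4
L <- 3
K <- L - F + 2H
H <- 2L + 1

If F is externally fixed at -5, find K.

Intervening sets F = -5 and removes its equation (F <- H - 2J + L).
H = 2L + 1  [with L=3]  = 7
K = L - F + 2H  [with L=3, F=-5, H=7]  = 22

22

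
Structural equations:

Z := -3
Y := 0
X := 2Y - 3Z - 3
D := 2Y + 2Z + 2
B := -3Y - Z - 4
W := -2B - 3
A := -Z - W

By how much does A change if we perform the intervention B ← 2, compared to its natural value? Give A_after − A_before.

6

Under do(B=2), the mechanism B := -3Y - Z - 4 is discarded; B is fixed at 2.
W = -2B - 3  [with B=2]  = -7
A = -Z - W  [with Z=-3, W=-7]  = 10
Without intervention: B = -3Y - Z - 4  [with Y=0, Z=-3]  = -1; W = -2B - 3  [with B=-1]  = -1; A = -Z - W  [with Z=-3, W=-1]  = 4.
Change = 10 − 4 = 6.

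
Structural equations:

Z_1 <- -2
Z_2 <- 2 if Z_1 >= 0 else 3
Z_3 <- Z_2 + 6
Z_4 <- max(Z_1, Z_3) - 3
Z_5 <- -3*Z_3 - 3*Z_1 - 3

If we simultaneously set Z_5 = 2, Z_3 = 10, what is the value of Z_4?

7

Under do(Z_5 = 2, Z_3 = 10), each intervened variable's structural equation is replaced by its fixed value.
Z_4 = max(Z_1, Z_3) - 3  [with Z_1=-2, Z_3=10]  = 7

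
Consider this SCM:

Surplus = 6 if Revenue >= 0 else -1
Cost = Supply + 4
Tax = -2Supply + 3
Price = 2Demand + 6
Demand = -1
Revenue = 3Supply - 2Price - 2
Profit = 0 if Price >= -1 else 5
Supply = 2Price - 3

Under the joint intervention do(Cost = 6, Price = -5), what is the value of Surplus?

-1

The joint intervention fixes Cost = 6, Price = -5, removing each variable's own equation.
Supply = 2Price - 3  [with Price=-5]  = -13
Revenue = 3Supply - 2Price - 2  [with Supply=-13, Price=-5]  = -31
Surplus = 6 if Revenue >= 0 else -1  [with Revenue=-31]  = -1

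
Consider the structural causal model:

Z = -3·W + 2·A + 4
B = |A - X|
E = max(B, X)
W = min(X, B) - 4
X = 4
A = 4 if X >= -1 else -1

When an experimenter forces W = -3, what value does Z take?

21

Intervening sets W = -3 and removes its equation (W = min(X, B) - 4).
A = 4 if X >= -1 else -1  [with X=4]  = 4
Z = -3·W + 2·A + 4  [with W=-3, A=4]  = 21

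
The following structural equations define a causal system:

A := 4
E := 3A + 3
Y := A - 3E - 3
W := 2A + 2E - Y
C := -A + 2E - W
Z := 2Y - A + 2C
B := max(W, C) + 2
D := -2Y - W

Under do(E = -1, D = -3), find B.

4

Setting E = -1, D = -3 by intervention discards those variables' equations.
Y = A - 3E - 3  [with A=4, E=-1]  = 4
W = 2A + 2E - Y  [with A=4, E=-1, Y=4]  = 2
C = -A + 2E - W  [with A=4, E=-1, W=2]  = -8
B = max(W, C) + 2  [with W=2, C=-8]  = 4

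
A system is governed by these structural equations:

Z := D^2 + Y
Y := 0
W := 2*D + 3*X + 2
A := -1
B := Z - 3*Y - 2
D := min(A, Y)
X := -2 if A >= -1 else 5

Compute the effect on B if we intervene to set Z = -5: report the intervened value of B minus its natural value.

-6

Under do(Z=-5), the mechanism Z := D^2 + Y is discarded; Z is fixed at -5.
B = Z - 3*Y - 2  [with Z=-5, Y=0]  = -7
Without intervention: D = min(A, Y)  [with A=-1, Y=0]  = -1; Z = D^2 + Y  [with D=-1, Y=0]  = 1; B = Z - 3*Y - 2  [with Z=1, Y=0]  = -1.
Change = -7 − (-1) = -6.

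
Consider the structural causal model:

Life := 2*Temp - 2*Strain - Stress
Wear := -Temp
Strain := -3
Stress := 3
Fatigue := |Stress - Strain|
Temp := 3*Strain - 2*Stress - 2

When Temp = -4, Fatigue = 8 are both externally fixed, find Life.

-5

Setting Temp = -4, Fatigue = 8 by intervention discards those variables' equations.
Life = 2*Temp - 2*Strain - Stress  [with Temp=-4, Strain=-3, Stress=3]  = -5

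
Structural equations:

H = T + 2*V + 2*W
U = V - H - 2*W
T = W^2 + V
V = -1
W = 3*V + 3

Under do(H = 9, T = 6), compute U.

-10

The joint intervention fixes H = 9, T = 6, removing each variable's own equation.
W = 3*V + 3  [with V=-1]  = 0
U = V - H - 2*W  [with V=-1, H=9, W=0]  = -10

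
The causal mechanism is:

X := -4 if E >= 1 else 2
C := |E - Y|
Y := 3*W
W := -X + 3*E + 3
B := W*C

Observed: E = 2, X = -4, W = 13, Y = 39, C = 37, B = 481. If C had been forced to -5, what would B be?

-65

The intervention breaks the incoming arrows to C: C := |E - Y| no longer applies, and C = -5.
X = -4 if E >= 1 else 2  [with E=2]  = -4
W = -X + 3*E + 3  [with X=-4, E=2]  = 13
B = W*C  [with W=13, C=-5]  = -65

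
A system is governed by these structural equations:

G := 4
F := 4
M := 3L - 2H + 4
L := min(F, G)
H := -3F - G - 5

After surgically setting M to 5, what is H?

do(M=5) replaces the equation M := 3L - 2H + 4 with the constant M = 5.
H is not downstream of the intervention, so its value is determined by the original equations.
H = -3F - G - 5  [with F=4, G=4]  = -21

-21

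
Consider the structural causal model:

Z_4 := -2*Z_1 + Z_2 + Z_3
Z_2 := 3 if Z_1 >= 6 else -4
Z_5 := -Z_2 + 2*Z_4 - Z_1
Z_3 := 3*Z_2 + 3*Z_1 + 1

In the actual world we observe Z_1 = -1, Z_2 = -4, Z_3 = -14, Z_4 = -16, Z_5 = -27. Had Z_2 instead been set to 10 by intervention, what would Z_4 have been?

Under do(Z_2=10), the mechanism Z_2 := 3 if Z_1 >= 6 else -4 is discarded; Z_2 is fixed at 10.
Z_3 = 3*Z_2 + 3*Z_1 + 1  [with Z_2=10, Z_1=-1]  = 28
Z_4 = -2*Z_1 + Z_2 + Z_3  [with Z_1=-1, Z_2=10, Z_3=28]  = 40

40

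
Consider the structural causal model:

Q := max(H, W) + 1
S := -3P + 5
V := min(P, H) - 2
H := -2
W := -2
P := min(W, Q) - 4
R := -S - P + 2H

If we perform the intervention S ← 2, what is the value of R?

0

The intervention breaks the incoming arrows to S: S := -3P + 5 no longer applies, and S = 2.
Q = max(H, W) + 1  [with H=-2, W=-2]  = -1
P = min(W, Q) - 4  [with W=-2, Q=-1]  = -6
R = -S - P + 2H  [with S=2, P=-6, H=-2]  = 0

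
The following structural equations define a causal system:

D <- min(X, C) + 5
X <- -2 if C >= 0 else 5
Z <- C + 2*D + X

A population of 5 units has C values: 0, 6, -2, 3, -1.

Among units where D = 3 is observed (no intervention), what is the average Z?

Conditioning on D=3 selects the 4 unit(s) with C ∈ {0, 6, -2, 3}. Their Z values: 4, 10, 9, 7. Mean = 7.5.

7.5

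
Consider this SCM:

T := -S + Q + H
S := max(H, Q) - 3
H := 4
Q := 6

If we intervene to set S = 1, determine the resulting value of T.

9

The intervention breaks the incoming arrows to S: S := max(H, Q) - 3 no longer applies, and S = 1.
T = -S + Q + H  [with S=1, Q=6, H=4]  = 9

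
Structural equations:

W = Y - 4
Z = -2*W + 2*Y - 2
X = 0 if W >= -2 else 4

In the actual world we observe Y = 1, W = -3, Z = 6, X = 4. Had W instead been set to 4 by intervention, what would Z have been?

The intervention breaks the incoming arrows to W: W = Y - 4 no longer applies, and W = 4.
Z = -2*W + 2*Y - 2  [with W=4, Y=1]  = -8

-8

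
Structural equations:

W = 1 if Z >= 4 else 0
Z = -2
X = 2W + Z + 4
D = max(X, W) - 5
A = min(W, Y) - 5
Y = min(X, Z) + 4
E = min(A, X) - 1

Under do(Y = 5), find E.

-6

Under do(Y=5), the mechanism Y = min(X, Z) + 4 is discarded; Y is fixed at 5.
W = 1 if Z >= 4 else 0  [with Z=-2]  = 0
X = 2W + Z + 4  [with W=0, Z=-2]  = 2
A = min(W, Y) - 5  [with W=0, Y=5]  = -5
E = min(A, X) - 1  [with A=-5, X=2]  = -6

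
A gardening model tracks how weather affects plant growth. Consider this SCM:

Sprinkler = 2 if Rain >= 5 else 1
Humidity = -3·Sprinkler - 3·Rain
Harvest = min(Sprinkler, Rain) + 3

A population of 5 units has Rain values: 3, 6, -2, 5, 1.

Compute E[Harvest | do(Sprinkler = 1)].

The intervention sets Sprinkler=1 in all 5 units regardless of Rain. Recomputing Harvest per unit gives 4, 4, 1, 4, 4; average 3.4.

3.4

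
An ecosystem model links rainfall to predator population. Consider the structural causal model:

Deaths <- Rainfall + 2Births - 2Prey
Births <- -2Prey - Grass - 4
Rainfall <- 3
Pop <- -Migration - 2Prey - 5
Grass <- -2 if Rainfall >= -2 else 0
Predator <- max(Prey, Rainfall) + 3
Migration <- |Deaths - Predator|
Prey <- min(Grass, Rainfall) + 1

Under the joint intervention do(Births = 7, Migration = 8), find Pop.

-11

Under do(Births = 7, Migration = 8), each intervened variable's structural equation is replaced by its fixed value.
Grass = -2 if Rainfall >= -2 else 0  [with Rainfall=3]  = -2
Prey = min(Grass, Rainfall) + 1  [with Grass=-2, Rainfall=3]  = -1
Pop = -Migration - 2Prey - 5  [with Migration=8, Prey=-1]  = -11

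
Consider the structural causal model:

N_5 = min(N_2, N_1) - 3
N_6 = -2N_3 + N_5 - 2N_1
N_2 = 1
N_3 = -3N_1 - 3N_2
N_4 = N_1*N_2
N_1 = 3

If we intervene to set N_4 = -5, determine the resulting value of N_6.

16

Under do(N_4=-5), the mechanism N_4 = N_1*N_2 is discarded; N_4 is fixed at -5.
Since N_6 is not a descendant of the intervened variable, it is unaffected.
N_3 = -3N_1 - 3N_2  [with N_1=3, N_2=1]  = -12
N_5 = min(N_2, N_1) - 3  [with N_2=1, N_1=3]  = -2
N_6 = -2N_3 + N_5 - 2N_1  [with N_3=-12, N_5=-2, N_1=3]  = 16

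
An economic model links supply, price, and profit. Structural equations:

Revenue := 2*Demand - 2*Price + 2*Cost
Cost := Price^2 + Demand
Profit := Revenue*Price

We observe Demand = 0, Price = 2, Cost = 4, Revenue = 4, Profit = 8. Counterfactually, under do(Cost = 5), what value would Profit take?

do(Cost=5) replaces the equation Cost := Price^2 + Demand with the constant Cost = 5.
Revenue = 2*Demand - 2*Price + 2*Cost  [with Demand=0, Price=2, Cost=5]  = 6
Profit = Revenue*Price  [with Revenue=6, Price=2]  = 12

12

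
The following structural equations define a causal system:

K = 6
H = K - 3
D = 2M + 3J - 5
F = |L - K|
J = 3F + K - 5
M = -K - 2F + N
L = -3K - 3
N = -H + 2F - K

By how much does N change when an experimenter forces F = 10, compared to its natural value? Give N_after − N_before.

-34

Intervening sets F = 10 and removes its equation (F = |L - K|).
H = K - 3  [with K=6]  = 3
N = -H + 2F - K  [with H=3, F=10, K=6]  = 11
Without intervention: H = K - 3  [with K=6]  = 3; L = -3K - 3  [with K=6]  = -21; F = |L - K|  [with L=-21, K=6]  = 27; N = -H + 2F - K  [with H=3, F=27, K=6]  = 45.
Change = 11 − 45 = -34.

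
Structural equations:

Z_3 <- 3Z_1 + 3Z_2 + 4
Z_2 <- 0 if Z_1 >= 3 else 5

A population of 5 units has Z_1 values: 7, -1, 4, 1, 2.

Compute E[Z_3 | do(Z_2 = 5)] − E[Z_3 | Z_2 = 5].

Every unit gets Z_2=5 under the intervention. Z_3 values become 40, 16, 31, 22, 25; E[Z_3|do(Z_2=5)] = 26.8.
Conditioning on Z_2=5 selects the 3 unit(s) with Z_1 ∈ {-1, 1, 2}. Their Z_3 values: 16, 22, 25. Mean = 21.
Difference = 26.8 − 21 = 5.8.

5.8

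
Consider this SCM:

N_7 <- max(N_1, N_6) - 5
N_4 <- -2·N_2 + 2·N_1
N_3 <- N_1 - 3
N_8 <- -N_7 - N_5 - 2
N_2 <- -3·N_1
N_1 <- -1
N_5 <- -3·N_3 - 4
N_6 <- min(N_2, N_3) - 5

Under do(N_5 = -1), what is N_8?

5

do(N_5=-1) replaces the equation N_5 <- -3·N_3 - 4 with the constant N_5 = -1.
N_2 = -3·N_1  [with N_1=-1]  = 3
N_3 = N_1 - 3  [with N_1=-1]  = -4
N_6 = min(N_2, N_3) - 5  [with N_2=3, N_3=-4]  = -9
N_7 = max(N_1, N_6) - 5  [with N_1=-1, N_6=-9]  = -6
N_8 = -N_7 - N_5 - 2  [with N_7=-6, N_5=-1]  = 5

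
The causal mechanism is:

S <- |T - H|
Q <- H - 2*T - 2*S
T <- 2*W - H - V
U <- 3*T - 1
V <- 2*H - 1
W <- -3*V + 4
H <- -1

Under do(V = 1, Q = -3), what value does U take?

Setting V = 1, Q = -3 by intervention discards those variables' equations.
W = -3*V + 4  [with V=1]  = 1
T = 2*W - H - V  [with W=1, H=-1, V=1]  = 2
U = 3*T - 1  [with T=2]  = 5

5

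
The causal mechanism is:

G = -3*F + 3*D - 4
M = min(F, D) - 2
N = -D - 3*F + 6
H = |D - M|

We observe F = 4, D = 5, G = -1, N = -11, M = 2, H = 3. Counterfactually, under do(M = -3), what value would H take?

8

The intervention breaks the incoming arrows to M: M = min(F, D) - 2 no longer applies, and M = -3.
H = |D - M|  [with D=5, M=-3]  = 8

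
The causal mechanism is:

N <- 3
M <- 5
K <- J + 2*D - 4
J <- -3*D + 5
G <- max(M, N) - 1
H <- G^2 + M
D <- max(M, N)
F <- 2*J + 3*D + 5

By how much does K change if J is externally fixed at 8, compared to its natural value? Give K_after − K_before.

The intervention breaks the incoming arrows to J: J <- -3*D + 5 no longer applies, and J = 8.
D = max(M, N)  [with M=5, N=3]  = 5
K = J + 2*D - 4  [with J=8, D=5]  = 14
Without intervention: D = max(M, N)  [with M=5, N=3]  = 5; J = -3*D + 5  [with D=5]  = -10; K = J + 2*D - 4  [with J=-10, D=5]  = -4.
Change = 14 − (-4) = 18.

18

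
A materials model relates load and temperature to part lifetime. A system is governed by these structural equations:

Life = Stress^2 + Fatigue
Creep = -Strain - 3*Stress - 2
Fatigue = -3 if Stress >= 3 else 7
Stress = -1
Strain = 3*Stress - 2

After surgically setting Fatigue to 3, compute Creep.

6

Under do(Fatigue=3), the mechanism Fatigue = -3 if Stress >= 3 else 7 is discarded; Fatigue is fixed at 3.
Since Creep is not a descendant of the intervened variable, it is unaffected.
Strain = 3*Stress - 2  [with Stress=-1]  = -5
Creep = -Strain - 3*Stress - 2  [with Strain=-5, Stress=-1]  = 6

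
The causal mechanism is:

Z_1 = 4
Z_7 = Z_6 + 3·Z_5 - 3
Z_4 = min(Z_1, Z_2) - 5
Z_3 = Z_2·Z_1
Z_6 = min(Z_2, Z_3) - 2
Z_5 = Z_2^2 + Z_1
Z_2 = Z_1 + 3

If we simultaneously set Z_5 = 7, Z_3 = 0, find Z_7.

16

The joint intervention fixes Z_5 = 7, Z_3 = 0, removing each variable's own equation.
Z_2 = Z_1 + 3  [with Z_1=4]  = 7
Z_6 = min(Z_2, Z_3) - 2  [with Z_2=7, Z_3=0]  = -2
Z_7 = Z_6 + 3·Z_5 - 3  [with Z_6=-2, Z_5=7]  = 16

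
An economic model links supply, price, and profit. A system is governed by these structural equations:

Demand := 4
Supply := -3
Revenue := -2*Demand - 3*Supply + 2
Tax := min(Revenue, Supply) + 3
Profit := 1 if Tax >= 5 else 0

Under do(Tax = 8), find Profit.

Intervening sets Tax = 8 and removes its equation (Tax := min(Revenue, Supply) + 3).
Profit = 1 if Tax >= 5 else 0  [with Tax=8]  = 1

1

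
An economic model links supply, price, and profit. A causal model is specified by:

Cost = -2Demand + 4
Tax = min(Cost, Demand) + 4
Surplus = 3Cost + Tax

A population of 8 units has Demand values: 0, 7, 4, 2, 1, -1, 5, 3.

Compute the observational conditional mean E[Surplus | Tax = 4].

Observing Tax=4 restricts to units where Tax's equation naturally yields 4: Demand ∈ {0, 2}. In that subpopulation Surplus = 16, 4, mean 10.

10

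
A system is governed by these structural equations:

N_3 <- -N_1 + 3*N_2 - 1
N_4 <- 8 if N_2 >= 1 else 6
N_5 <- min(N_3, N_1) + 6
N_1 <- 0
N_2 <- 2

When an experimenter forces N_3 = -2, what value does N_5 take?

do(N_3=-2) replaces the equation N_3 <- -N_1 + 3*N_2 - 1 with the constant N_3 = -2.
N_5 = min(N_3, N_1) + 6  [with N_3=-2, N_1=0]  = 4

4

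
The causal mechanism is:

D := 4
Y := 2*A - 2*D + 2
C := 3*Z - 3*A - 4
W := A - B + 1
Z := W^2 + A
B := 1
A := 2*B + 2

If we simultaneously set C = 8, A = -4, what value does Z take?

12

Setting C = 8, A = -4 by intervention discards those variables' equations.
W = A - B + 1  [with A=-4, B=1]  = -4
Z = W^2 + A  [with W=-4, A=-4]  = 12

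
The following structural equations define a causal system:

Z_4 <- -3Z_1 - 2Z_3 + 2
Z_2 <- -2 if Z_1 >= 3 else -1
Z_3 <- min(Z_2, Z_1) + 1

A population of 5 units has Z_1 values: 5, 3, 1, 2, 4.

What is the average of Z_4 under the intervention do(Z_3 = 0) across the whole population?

do(Z_3=0) breaks Z_3's dependence on Z_1. With Z_3=0 fixed, Z_4 across the units is -13, -7, -1, -4, -10, mean -7.

-7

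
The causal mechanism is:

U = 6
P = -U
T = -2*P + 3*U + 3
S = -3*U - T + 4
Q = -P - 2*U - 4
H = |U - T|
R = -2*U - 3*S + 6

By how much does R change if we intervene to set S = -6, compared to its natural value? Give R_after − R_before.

-123

The intervention breaks the incoming arrows to S: S = -3*U - T + 4 no longer applies, and S = -6.
R = -2*U - 3*S + 6  [with U=6, S=-6]  = 12
Without intervention: P = -U  [with U=6]  = -6; T = -2*P + 3*U + 3  [with P=-6, U=6]  = 33; S = -3*U - T + 4  [with U=6, T=33]  = -47; R = -2*U - 3*S + 6  [with U=6, S=-47]  = 135.
Change = 12 − 135 = -123.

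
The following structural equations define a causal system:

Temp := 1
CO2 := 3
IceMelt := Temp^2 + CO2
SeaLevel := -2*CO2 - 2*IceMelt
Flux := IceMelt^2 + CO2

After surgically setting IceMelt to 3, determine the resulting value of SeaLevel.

-12

The intervention breaks the incoming arrows to IceMelt: IceMelt := Temp^2 + CO2 no longer applies, and IceMelt = 3.
SeaLevel = -2*CO2 - 2*IceMelt  [with CO2=3, IceMelt=3]  = -12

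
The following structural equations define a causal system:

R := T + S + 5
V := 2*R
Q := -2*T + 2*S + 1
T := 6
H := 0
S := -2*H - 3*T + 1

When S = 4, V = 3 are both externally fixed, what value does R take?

The joint intervention fixes S = 4, V = 3, removing each variable's own equation.
R = T + S + 5  [with T=6, S=4]  = 15

15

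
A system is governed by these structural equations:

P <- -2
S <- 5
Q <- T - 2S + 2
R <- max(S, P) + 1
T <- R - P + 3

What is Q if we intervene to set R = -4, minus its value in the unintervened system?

do(R=-4) replaces the equation R <- max(S, P) + 1 with the constant R = -4.
T = R - P + 3  [with R=-4, P=-2]  = 1
Q = T - 2S + 2  [with T=1, S=5]  = -7
Without intervention: R = max(S, P) + 1  [with S=5, P=-2]  = 6; T = R - P + 3  [with R=6, P=-2]  = 11; Q = T - 2S + 2  [with T=11, S=5]  = 3.
Change = -7 − 3 = -10.

-10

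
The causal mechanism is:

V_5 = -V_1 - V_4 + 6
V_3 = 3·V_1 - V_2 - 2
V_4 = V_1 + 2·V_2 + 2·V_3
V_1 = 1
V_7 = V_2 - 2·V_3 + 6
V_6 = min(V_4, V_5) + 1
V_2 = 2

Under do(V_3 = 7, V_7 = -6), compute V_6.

Under do(V_3 = 7, V_7 = -6), each intervened variable's structural equation is replaced by its fixed value.
V_4 = V_1 + 2·V_2 + 2·V_3  [with V_1=1, V_2=2, V_3=7]  = 19
V_5 = -V_1 - V_4 + 6  [with V_1=1, V_4=19]  = -14
V_6 = min(V_4, V_5) + 1  [with V_4=19, V_5=-14]  = -13

-13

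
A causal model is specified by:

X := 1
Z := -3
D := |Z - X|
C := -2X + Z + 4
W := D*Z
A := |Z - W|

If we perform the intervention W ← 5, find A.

The intervention breaks the incoming arrows to W: W := D*Z no longer applies, and W = 5.
A = |Z - W|  [with Z=-3, W=5]  = 8

8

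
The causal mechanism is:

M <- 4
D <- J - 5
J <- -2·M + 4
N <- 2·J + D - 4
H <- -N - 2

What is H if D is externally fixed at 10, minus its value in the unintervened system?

do(D=10) replaces the equation D <- J - 5 with the constant D = 10.
J = -2·M + 4  [with M=4]  = -4
N = 2·J + D - 4  [with J=-4, D=10]  = -2
H = -N - 2  [with N=-2]  = 0
Without intervention: J = -2·M + 4  [with M=4]  = -4; D = J - 5  [with J=-4]  = -9; N = 2·J + D - 4  [with J=-4, D=-9]  = -21; H = -N - 2  [with N=-21]  = 19.
Change = 0 − 19 = -19.

-19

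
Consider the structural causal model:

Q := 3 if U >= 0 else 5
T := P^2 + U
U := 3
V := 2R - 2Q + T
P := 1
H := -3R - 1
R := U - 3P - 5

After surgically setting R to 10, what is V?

Under do(R=10), the mechanism R := U - 3P - 5 is discarded; R is fixed at 10.
T = P^2 + U  [with P=1, U=3]  = 4
Q = 3 if U >= 0 else 5  [with U=3]  = 3
V = 2R - 2Q + T  [with R=10, Q=3, T=4]  = 18

18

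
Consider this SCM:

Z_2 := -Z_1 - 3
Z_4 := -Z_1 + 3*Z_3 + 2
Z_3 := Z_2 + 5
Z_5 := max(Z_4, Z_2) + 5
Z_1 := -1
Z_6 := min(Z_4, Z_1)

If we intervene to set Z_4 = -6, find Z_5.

Intervening sets Z_4 = -6 and removes its equation (Z_4 := -Z_1 + 3*Z_3 + 2).
Z_2 = -Z_1 - 3  [with Z_1=-1]  = -2
Z_5 = max(Z_4, Z_2) + 5  [with Z_4=-6, Z_2=-2]  = 3

3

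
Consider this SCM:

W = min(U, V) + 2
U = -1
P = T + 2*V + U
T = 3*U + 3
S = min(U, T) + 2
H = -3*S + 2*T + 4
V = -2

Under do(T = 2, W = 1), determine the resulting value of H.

Under do(T = 2, W = 1), each intervened variable's structural equation is replaced by its fixed value.
S = min(U, T) + 2  [with U=-1, T=2]  = 1
H = -3*S + 2*T + 4  [with S=1, T=2]  = 5

5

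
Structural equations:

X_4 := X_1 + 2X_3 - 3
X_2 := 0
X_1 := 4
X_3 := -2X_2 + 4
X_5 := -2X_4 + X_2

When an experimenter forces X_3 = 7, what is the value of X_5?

do(X_3=7) replaces the equation X_3 := -2X_2 + 4 with the constant X_3 = 7.
X_4 = X_1 + 2X_3 - 3  [with X_1=4, X_3=7]  = 15
X_5 = -2X_4 + X_2  [with X_4=15, X_2=0]  = -30

-30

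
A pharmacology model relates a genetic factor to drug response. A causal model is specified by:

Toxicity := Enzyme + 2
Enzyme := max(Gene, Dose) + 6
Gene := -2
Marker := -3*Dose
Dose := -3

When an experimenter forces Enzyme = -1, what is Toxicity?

do(Enzyme=-1) replaces the equation Enzyme := max(Gene, Dose) + 6 with the constant Enzyme = -1.
Toxicity = Enzyme + 2  [with Enzyme=-1]  = 1

1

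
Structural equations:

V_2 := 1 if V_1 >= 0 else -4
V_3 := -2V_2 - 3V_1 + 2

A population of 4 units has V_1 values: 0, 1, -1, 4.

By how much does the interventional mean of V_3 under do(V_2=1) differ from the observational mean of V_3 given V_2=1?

2

Under do(V_2=1), V_2's equation is replaced by V_2=1 for every unit. Per-unit V_3: 0, -3, 3, -12. Mean = -3.
E[V_3|V_2=1] averages over only the 3 units with V_2=1 (V_1 = 0, 1, 4): V_3 = 0, -3, -12, mean -5.
Difference = -3 − (-5) = 2.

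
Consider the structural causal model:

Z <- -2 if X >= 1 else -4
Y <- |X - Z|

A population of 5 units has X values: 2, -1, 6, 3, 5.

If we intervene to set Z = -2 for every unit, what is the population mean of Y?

do(Z=-2) breaks Z's dependence on X. With Z=-2 fixed, Y across the units is 4, 1, 8, 5, 7, mean 5.

5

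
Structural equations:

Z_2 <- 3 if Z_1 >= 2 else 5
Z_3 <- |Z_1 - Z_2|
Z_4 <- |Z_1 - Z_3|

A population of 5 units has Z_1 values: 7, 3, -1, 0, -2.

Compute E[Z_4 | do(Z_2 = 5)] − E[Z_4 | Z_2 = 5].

Every unit gets Z_2=5 under the intervention. Z_4 values become 5, 1, 7, 5, 9; E[Z_4|do(Z_2=5)] = 5.4.
Observing Z_2=5 restricts to units where Z_2's equation naturally yields 5: Z_1 ∈ {-1, 0, -2}. In that subpopulation Z_4 = 7, 5, 9, mean 7.
Difference = 5.4 − 7 = -1.6.

-1.6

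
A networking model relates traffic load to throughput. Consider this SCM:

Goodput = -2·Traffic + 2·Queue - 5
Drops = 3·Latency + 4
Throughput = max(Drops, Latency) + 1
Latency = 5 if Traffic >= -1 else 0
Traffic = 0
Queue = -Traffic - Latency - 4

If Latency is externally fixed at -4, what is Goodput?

-5

Under do(Latency=-4), the mechanism Latency = 5 if Traffic >= -1 else 0 is discarded; Latency is fixed at -4.
Queue = -Traffic - Latency - 4  [with Traffic=0, Latency=-4]  = 0
Goodput = -2·Traffic + 2·Queue - 5  [with Traffic=0, Queue=0]  = -5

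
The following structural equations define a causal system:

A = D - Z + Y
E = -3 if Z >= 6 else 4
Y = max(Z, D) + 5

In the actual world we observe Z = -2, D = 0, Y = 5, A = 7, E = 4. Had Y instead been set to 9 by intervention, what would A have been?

The intervention breaks the incoming arrows to Y: Y = max(Z, D) + 5 no longer applies, and Y = 9.
A = D - Z + Y  [with D=0, Z=-2, Y=9]  = 11

11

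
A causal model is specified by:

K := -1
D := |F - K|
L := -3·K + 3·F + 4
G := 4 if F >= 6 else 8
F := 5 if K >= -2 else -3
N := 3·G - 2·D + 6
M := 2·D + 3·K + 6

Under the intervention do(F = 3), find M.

11

Under do(F=3), the mechanism F := 5 if K >= -2 else -3 is discarded; F is fixed at 3.
D = |F - K|  [with F=3, K=-1]  = 4
M = 2·D + 3·K + 6  [with D=4, K=-1]  = 11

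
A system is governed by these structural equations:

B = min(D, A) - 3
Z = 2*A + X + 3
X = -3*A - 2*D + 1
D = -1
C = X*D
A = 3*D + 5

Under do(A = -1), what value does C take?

Under do(A=-1), the mechanism A = 3*D + 5 is discarded; A is fixed at -1.
X = -3*A - 2*D + 1  [with A=-1, D=-1]  = 6
C = X*D  [with X=6, D=-1]  = -6

-6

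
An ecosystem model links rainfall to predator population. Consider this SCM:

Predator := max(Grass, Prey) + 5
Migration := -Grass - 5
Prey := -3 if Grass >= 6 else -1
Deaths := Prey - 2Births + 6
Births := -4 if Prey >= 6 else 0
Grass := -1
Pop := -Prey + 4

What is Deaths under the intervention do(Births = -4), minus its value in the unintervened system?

Intervening sets Births = -4 and removes its equation (Births := -4 if Prey >= 6 else 0).
Prey = -3 if Grass >= 6 else -1  [with Grass=-1]  = -1
Deaths = Prey - 2Births + 6  [with Prey=-1, Births=-4]  = 13
Without intervention: Prey = -3 if Grass >= 6 else -1  [with Grass=-1]  = -1; Births = -4 if Prey >= 6 else 0  [with Prey=-1]  = 0; Deaths = Prey - 2Births + 6  [with Prey=-1, Births=0]  = 5.
Change = 13 − 5 = 8.

8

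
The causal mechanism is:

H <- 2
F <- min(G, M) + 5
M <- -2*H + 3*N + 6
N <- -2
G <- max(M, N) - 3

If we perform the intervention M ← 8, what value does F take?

do(M=8) replaces the equation M <- -2*H + 3*N + 6 with the constant M = 8.
G = max(M, N) - 3  [with M=8, N=-2]  = 5
F = min(G, M) + 5  [with G=5, M=8]  = 10

10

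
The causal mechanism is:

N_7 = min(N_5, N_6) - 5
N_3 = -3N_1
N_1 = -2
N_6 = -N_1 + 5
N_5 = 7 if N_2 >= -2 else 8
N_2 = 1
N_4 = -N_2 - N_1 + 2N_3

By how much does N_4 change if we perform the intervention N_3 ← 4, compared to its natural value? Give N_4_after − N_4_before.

The intervention breaks the incoming arrows to N_3: N_3 = -3N_1 no longer applies, and N_3 = 4.
N_4 = -N_2 - N_1 + 2N_3  [with N_2=1, N_1=-2, N_3=4]  = 9
Without intervention: N_3 = -3N_1  [with N_1=-2]  = 6; N_4 = -N_2 - N_1 + 2N_3  [with N_2=1, N_1=-2, N_3=6]  = 13.
Change = 9 − 13 = -4.

-4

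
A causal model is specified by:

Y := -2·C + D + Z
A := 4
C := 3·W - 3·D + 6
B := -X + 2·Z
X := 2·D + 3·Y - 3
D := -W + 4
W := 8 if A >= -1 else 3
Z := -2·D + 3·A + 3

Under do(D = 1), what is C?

do(D=1) replaces the equation D := -W + 4 with the constant D = 1.
W = 8 if A >= -1 else 3  [with A=4]  = 8
C = 3·W - 3·D + 6  [with W=8, D=1]  = 27

27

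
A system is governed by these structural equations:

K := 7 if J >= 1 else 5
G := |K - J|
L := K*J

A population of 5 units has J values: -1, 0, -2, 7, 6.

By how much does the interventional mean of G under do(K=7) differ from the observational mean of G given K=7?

Under do(K=7), K's equation is replaced by K=7 for every unit. Per-unit G: 8, 7, 9, 0, 1. Mean = 5.
Observing K=7 restricts to units where K's equation naturally yields 7: J ∈ {7, 6}. In that subpopulation G = 0, 1, mean 0.5.
Difference = 5 − 0.5 = 4.5.

4.5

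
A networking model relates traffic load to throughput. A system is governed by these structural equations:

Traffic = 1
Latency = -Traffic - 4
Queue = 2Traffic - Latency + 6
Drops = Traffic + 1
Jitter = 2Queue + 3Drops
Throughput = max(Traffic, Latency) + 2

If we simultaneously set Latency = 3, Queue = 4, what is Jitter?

Under do(Latency = 3, Queue = 4), each intervened variable's structural equation is replaced by its fixed value.
Drops = Traffic + 1  [with Traffic=1]  = 2
Jitter = 2Queue + 3Drops  [with Queue=4, Drops=2]  = 14

14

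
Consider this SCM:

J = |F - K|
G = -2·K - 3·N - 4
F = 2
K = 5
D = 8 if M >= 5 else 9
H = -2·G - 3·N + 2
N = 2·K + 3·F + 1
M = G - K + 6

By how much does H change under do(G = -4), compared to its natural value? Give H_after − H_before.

Under do(G=-4), the mechanism G = -2·K - 3·N - 4 is discarded; G is fixed at -4.
N = 2·K + 3·F + 1  [with K=5, F=2]  = 17
H = -2·G - 3·N + 2  [with G=-4, N=17]  = -41
Without intervention: N = 2·K + 3·F + 1  [with K=5, F=2]  = 17; G = -2·K - 3·N - 4  [with K=5, N=17]  = -65; H = -2·G - 3·N + 2  [with G=-65, N=17]  = 81.
Change = -41 − 81 = -122.

-122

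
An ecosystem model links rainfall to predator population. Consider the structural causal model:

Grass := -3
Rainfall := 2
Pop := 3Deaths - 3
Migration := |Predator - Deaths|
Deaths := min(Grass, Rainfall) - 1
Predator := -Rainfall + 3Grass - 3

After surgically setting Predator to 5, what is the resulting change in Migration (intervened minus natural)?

do(Predator=5) replaces the equation Predator := -Rainfall + 3Grass - 3 with the constant Predator = 5.
Deaths = min(Grass, Rainfall) - 1  [with Grass=-3, Rainfall=2]  = -4
Migration = |Predator - Deaths|  [with Predator=5, Deaths=-4]  = 9
Without intervention: Predator = -Rainfall + 3Grass - 3  [with Rainfall=2, Grass=-3]  = -14; Deaths = min(Grass, Rainfall) - 1  [with Grass=-3, Rainfall=2]  = -4; Migration = |Predator - Deaths|  [with Predator=-14, Deaths=-4]  = 10.
Change = 9 − 10 = -1.

-1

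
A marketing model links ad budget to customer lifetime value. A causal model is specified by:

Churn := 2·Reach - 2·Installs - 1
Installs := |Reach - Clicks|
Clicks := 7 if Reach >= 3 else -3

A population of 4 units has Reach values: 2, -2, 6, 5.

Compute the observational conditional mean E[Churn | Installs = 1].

1

Conditioning on Installs=1 selects the 2 unit(s) with Reach ∈ {-2, 6}. Their Churn values: -7, 9. Mean = 1.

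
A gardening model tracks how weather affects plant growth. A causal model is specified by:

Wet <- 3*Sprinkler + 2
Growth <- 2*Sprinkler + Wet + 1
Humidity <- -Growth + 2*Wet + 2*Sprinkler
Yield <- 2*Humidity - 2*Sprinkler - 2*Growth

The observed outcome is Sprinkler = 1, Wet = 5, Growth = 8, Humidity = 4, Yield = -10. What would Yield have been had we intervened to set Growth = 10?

-18

do(Growth=10) replaces the equation Growth <- 2*Sprinkler + Wet + 1 with the constant Growth = 10.
Wet = 3*Sprinkler + 2  [with Sprinkler=1]  = 5
Humidity = -Growth + 2*Wet + 2*Sprinkler  [with Growth=10, Wet=5, Sprinkler=1]  = 2
Yield = 2*Humidity - 2*Sprinkler - 2*Growth  [with Humidity=2, Sprinkler=1, Growth=10]  = -18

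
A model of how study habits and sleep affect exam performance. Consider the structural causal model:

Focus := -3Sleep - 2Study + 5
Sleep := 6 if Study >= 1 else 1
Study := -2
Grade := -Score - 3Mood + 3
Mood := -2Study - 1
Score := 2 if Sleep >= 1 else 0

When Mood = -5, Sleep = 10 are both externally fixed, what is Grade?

16

The joint intervention fixes Mood = -5, Sleep = 10, removing each variable's own equation.
Score = 2 if Sleep >= 1 else 0  [with Sleep=10]  = 2
Grade = -Score - 3Mood + 3  [with Score=2, Mood=-5]  = 16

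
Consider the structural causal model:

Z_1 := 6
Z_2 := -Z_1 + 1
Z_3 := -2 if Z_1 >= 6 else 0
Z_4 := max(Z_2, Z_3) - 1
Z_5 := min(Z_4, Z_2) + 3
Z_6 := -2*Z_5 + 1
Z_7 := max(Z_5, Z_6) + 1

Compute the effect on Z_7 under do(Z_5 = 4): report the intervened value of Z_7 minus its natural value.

Under do(Z_5=4), the mechanism Z_5 := min(Z_4, Z_2) + 3 is discarded; Z_5 is fixed at 4.
Z_6 = -2*Z_5 + 1  [with Z_5=4]  = -7
Z_7 = max(Z_5, Z_6) + 1  [with Z_5=4, Z_6=-7]  = 5
Without intervention: Z_2 = -Z_1 + 1  [with Z_1=6]  = -5; Z_3 = -2 if Z_1 >= 6 else 0  [with Z_1=6]  = -2; Z_4 = max(Z_2, Z_3) - 1  [with Z_2=-5, Z_3=-2]  = -3; Z_5 = min(Z_4, Z_2) + 3  [with Z_4=-3, Z_2=-5]  = -2; Z_6 = -2*Z_5 + 1  [with Z_5=-2]  = 5; Z_7 = max(Z_5, Z_6) + 1  [with Z_5=-2, Z_6=5]  = 6.
Change = 5 − 6 = -1.

-1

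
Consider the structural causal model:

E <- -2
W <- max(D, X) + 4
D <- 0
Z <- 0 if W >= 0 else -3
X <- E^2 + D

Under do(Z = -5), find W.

8

The intervention breaks the incoming arrows to Z: Z <- 0 if W >= 0 else -3 no longer applies, and Z = -5.
Since W is not a descendant of the intervened variable, it is unaffected.
X = E^2 + D  [with E=-2, D=0]  = 4
W = max(D, X) + 4  [with D=0, X=4]  = 8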